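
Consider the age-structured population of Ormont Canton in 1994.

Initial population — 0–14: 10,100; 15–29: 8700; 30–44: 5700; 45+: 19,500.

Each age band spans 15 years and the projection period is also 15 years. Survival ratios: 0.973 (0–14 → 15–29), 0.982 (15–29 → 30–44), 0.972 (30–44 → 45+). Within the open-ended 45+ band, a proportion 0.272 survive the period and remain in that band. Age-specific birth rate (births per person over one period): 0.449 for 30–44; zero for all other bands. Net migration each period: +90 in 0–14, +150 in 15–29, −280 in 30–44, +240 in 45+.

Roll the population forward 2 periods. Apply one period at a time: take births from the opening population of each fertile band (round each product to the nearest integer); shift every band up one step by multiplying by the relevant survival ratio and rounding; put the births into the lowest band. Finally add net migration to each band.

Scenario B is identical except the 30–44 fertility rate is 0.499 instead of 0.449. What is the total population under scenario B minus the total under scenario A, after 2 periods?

— Period 1 —
Births: 5700 × 0.449 = 2559
15–29: 10100 × 0.973 = 9827
30–44: 8700 × 0.982 = 8543
45+: 5700 × 0.972 + 19500 × 0.272 = 5540 + 5304 = 10844
Net migration: 0–14 + 90 → 2649; 15–29 + 150 → 9977; 30–44 − 280 → 8263; 45+ + 240 → 11084
Giving 2649 / 9977 / 8263 / 11084.
— Period 2 —
Births: 8263 × 0.449 = 3710
15–29: 2649 × 0.973 = 2577
30–44: 9977 × 0.982 = 9797
45+: 8263 × 0.972 + 11084 × 0.272 = 8032 + 3015 = 11047
Net migration: 0–14 + 90 → 3800; 15–29 + 150 → 2727; 30–44 − 280 → 9517; 45+ + 240 → 11287
Giving 3800 / 2727 / 9517 / 11287.
Scenario A total after 2 periods: 27331
Scenario B projection —
— Period 1 —
Births: 5700 × 0.499 = 2844
15–29: 10100 × 0.973 = 9827
30–44: 8700 × 0.982 = 8543
45+: 5700 × 0.972 + 19500 × 0.272 = 5540 + 5304 = 10844
Net migration: 0–14 + 90 → 2934; 15–29 + 150 → 9977; 30–44 − 280 → 8263; 45+ + 240 → 11084
Giving 2934 / 9977 / 8263 / 11084.
— Period 2 —
Births: 8263 × 0.499 = 4123
15–29: 2934 × 0.973 = 2855
30–44: 9977 × 0.982 = 9797
45+: 8263 × 0.972 + 11084 × 0.272 = 8032 + 3015 = 11047
Net migration: 0–14 + 90 → 4213; 15–29 + 150 → 3005; 30–44 − 280 → 9517; 45+ + 240 → 11287
Giving 4213 / 3005 / 9517 / 11287.
Scenario B total after 2 periods: 28022
Difference B − A = 28022 − 27331 = 691

691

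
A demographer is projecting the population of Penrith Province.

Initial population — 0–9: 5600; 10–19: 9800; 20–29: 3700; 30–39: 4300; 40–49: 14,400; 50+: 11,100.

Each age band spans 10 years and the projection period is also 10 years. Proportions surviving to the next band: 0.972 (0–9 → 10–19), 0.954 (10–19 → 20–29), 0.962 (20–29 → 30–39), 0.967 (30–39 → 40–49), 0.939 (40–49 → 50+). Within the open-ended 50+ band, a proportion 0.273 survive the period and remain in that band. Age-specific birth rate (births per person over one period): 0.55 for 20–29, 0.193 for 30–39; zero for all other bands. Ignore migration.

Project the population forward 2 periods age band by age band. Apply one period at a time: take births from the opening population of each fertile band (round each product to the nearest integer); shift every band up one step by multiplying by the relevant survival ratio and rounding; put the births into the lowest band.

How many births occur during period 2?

After projecting period 1:
Births: 3700 * 0.55 = 2035, 4300 * 0.193 = 830 → 2865
10–19: 5600 * 0.972 = 5443
20–29: 9800 * 0.954 = 9349
30–39: 3700 * 0.962 = 3559
40–49: 4300 * 0.967 = 4158
50+: 14400 * 0.939 + 11100 * 0.273 = 13522 + 3030 = 16552
→ [2865, 5443, 9349, 3559, 4158, 16552]
After projecting period 2:
Births: 9349 * 0.55 = 5142, 3559 * 0.193 = 687 → 5829
10–19: 2865 * 0.972 = 2785
20–29: 5443 * 0.954 = 5193
30–39: 9349 * 0.962 = 8994
40–49: 3559 * 0.967 = 3442
50+: 4158 * 0.939 + 16552 * 0.273 = 3904 + 4519 = 8423
→ [5829, 2785, 5193, 8994, 3442, 8423]

5829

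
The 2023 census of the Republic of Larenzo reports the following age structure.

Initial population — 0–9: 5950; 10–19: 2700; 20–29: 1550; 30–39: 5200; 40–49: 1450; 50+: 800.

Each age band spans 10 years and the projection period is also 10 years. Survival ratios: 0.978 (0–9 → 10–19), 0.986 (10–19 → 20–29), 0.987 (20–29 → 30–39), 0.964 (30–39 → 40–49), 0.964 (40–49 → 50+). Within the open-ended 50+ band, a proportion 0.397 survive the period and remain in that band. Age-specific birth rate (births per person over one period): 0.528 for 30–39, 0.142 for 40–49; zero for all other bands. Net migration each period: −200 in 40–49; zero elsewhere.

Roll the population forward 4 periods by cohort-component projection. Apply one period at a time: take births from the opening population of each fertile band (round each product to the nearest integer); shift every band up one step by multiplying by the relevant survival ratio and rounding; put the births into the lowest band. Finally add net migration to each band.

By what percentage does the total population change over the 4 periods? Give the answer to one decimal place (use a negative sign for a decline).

Call the groups 1 to 6, youngest first.
Period 1.
Births: 5200 × 0.528 = 2746  |  1450 × 0.142 = 206 — total 2952
Group 2: 5950 × 0.978 = 5819
Group 3: 2700 × 0.986 = 2662
Group 4: 1550 × 0.987 = 1530
Group 5: 5200 × 0.964 = 5013
Group 6: 1450 × 0.964 + 800 × 0.397 = 1398 + 318 = 1716
Net migration: Group 5 − 200 → 4813
Population now: 0–9=2952, 10–19=5819, 20–29=2662, 30–39=1530, 40–49=4813, 50+=1716
Period 2.
Births: 1530 × 0.528 = 808  |  4813 × 0.142 = 683 — total 1491
Group 2: 2952 × 0.978 = 2887
Group 3: 5819 × 0.986 = 5738
Group 4: 2662 × 0.987 = 2627
Group 5: 1530 × 0.964 = 1475
Group 6: 4813 × 0.964 + 1716 × 0.397 = 4640 + 681 = 5321
Net migration: Group 5 − 200 → 1275
Population now: 0–9=1491, 10–19=2887, 20–29=5738, 30–39=2627, 40–49=1275, 50+=5321
Period 3.
Births: 2627 × 0.528 = 1387  |  1275 × 0.142 = 181 — total 1568
Group 2: 1491 × 0.978 = 1458
Group 3: 2887 × 0.986 = 2847
Group 4: 5738 × 0.987 = 5663
Group 5: 2627 × 0.964 = 2532
Group 6: 1275 × 0.964 + 5321 × 0.397 = 1229 + 2112 = 3341
Net migration: Group 5 − 200 → 2332
Population now: 0–9=1568, 10–19=1458, 20–29=2847, 30–39=5663, 40–49=2332, 50+=3341
Period 4.
Births: 5663 × 0.528 = 2990  |  2332 × 0.142 = 331 — total 3321
Group 2: 1568 × 0.978 = 1534
Group 3: 1458 × 0.986 = 1438
Group 4: 2847 × 0.987 = 2810
Group 5: 5663 × 0.964 = 5459
Group 6: 2332 × 0.964 + 3341 × 0.397 = 2248 + 1326 = 3574
Net migration: Group 5 − 200 → 5259
Population now: 0–9=3321, 10–19=1534, 20–29=1438, 30–39=2810, 40–49=5259, 50+=3574
Total: 17650 → 17936; change = 286; percentage change = 1.6%

1.6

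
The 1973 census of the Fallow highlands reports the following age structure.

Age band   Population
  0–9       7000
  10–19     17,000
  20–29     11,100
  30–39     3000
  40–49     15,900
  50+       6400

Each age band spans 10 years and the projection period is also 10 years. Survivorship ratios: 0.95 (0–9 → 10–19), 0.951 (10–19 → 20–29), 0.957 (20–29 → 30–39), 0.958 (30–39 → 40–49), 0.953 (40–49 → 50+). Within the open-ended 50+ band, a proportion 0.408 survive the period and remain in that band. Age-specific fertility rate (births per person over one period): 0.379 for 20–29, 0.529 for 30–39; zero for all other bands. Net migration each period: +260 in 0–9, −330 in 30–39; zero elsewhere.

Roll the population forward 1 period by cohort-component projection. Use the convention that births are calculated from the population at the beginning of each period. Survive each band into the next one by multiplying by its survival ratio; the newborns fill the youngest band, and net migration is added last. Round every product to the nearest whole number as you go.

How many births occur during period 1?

5794

Period 1.
Births: 11100 × 0.379 = 4207, 3000 × 0.529 = 1587 — total 5794
10–19: 7000 × 0.95 = 6650
20–29: 17000 × 0.951 = 16167
30–39: 11100 × 0.957 = 10623
40–49: 3000 × 0.958 = 2874
50+: 15900 × 0.953 + 6400 × 0.408 = 15153 + 2611 = 17764
Net migration: 0–9 + 260 → 6054; 30–39 − 330 → 10293
End of period: [6054, 6650, 16167, 10293, 2874, 17764]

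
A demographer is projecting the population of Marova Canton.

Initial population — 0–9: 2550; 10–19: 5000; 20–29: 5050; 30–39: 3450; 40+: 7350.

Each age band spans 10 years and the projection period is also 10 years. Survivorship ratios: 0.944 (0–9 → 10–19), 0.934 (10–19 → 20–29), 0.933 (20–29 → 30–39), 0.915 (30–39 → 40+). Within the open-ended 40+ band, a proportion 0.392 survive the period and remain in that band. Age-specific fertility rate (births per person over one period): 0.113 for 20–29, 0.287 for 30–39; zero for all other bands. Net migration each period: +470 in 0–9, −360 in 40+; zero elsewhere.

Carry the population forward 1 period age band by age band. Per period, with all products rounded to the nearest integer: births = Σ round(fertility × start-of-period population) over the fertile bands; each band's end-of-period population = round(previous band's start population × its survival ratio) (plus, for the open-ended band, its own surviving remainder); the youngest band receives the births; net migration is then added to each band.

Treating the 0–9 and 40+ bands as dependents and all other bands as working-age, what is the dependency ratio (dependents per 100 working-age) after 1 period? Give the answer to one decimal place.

65.4

[period 1]
Births: 5050 × 0.113 = 571  |  3450 × 0.287 = 990 ⇒ total 1561
10–19: 2550 × 0.944 = 2407
20–29: 5000 × 0.934 = 4670
30–39: 5050 × 0.933 = 4712
40+: 3450 × 0.915 + 7350 × 0.392 = 3157 + 2881 = 6038
Net migration: 0–9 + 470 → 2031; 40+ − 360 → 5678
End of period: [2031, 2407, 4670, 4712, 5678]
Dependents (band 0–9 + band 40+) = 2031 + 5678 = 7709; working-age = 11789; ratio = 7709/11789 × 100 = 65.4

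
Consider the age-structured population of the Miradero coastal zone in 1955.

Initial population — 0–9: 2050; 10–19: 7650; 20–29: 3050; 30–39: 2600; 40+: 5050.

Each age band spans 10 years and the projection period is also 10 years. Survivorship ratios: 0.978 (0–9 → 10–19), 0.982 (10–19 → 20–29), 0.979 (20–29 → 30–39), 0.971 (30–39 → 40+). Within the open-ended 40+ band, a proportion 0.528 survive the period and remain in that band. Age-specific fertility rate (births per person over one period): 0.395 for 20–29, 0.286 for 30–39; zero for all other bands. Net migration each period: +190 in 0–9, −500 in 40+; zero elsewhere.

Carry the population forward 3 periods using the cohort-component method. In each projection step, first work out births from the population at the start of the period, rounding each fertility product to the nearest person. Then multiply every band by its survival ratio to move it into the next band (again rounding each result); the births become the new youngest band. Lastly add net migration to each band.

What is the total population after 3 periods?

20192

Period 1.
Births: 3050 × 0.395 = 1205, 2600 × 0.286 = 744 ⇒ total 1949
10–19: 2050 × 0.978 = 2005
20–29: 7650 × 0.982 = 7512
30–39: 3050 × 0.979 = 2986
40+: 2600 × 0.971 + 5050 × 0.528 = 2525 + 2666 = 5191
Net migration: 0–9 + 190 → 2139; 40+ − 500 → 4691
→ [2139, 2005, 7512, 2986, 4691]
Period 2.
Births: 7512 × 0.395 = 2967, 2986 × 0.286 = 854 ⇒ total 3821
10–19: 2139 × 0.978 = 2092
20–29: 2005 × 0.982 = 1969
30–39: 7512 × 0.979 = 7354
40+: 2986 × 0.971 + 4691 × 0.528 = 2899 + 2477 = 5376
Net migration: 0–9 + 190 → 4011; 40+ − 500 → 4876
→ [4011, 2092, 1969, 7354, 4876]
Period 3.
Births: 1969 × 0.395 = 778, 7354 × 0.286 = 2103 ⇒ total 2881
10–19: 4011 × 0.978 = 3923
20–29: 2092 × 0.982 = 2054
30–39: 1969 × 0.979 = 1928
40+: 7354 × 0.971 + 4876 × 0.528 = 7141 + 2575 = 9716
Net migration: 0–9 + 190 → 3071; 40+ − 500 → 9216
→ [3071, 3923, 2054, 1928, 9216]
Total after period 3: 3071 + 3923 + 2054 + 1928 + 9216 = 20192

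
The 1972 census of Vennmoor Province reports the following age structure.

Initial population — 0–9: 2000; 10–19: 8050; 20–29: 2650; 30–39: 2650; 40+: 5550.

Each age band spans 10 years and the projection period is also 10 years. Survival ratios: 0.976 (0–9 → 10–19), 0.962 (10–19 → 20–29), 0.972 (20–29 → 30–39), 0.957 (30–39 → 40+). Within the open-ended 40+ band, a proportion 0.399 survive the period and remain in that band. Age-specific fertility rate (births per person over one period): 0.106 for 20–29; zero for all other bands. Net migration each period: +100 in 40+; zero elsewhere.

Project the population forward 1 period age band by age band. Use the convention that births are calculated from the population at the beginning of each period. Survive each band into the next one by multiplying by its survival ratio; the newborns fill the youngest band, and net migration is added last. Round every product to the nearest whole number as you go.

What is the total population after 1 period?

17403

(Bands numbered youngest = 1 to oldest = 5.)
[period 1]
Births: 2650 * 0.106 = 281
Band 2: 2000 * 0.976 = 1952
Band 3: 8050 * 0.962 = 7744
Band 4: 2650 * 0.972 = 2576
Band 5: 2650 * 0.957 + 5550 * 0.399 = 2536 + 2214 = 4750
Net migration: Band 5 + 100 → 4850
Population now: 0–9=281, 10–19=1952, 20–29=7744, 30–39=2576, 40+=4850
Total after period 1: 281 + 1952 + 7744 + 2576 + 4850 = 17403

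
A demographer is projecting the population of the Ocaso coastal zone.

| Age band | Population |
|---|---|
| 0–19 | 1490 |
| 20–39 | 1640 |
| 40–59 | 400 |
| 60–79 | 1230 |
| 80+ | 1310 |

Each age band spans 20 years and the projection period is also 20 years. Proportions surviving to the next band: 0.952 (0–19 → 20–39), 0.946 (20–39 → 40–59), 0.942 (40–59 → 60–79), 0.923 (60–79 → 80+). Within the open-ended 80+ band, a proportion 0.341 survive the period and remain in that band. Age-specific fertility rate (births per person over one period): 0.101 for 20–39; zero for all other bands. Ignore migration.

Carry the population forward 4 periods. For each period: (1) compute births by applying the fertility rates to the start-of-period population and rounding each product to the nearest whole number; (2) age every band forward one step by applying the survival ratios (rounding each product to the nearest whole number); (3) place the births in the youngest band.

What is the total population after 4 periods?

2027

Let group 1 be 0–19 through group 5 = 80+.
— Period 1 —
Births: 1640 × 0.101 = 166
Group 2: 1490 × 0.952 = 1418
Group 3: 1640 × 0.946 = 1551
Group 4: 400 × 0.942 = 377
Group 5: 1230 × 0.923 + 1310 × 0.341 = 1135 + 447 = 1582
Giving 166 / 1418 / 1551 / 377 / 1582.
— Period 2 —
Births: 1418 × 0.101 = 143
Group 2: 166 × 0.952 = 158
Group 3: 1418 × 0.946 = 1341
Group 4: 1551 × 0.942 = 1461
Group 5: 377 × 0.923 + 1582 × 0.341 = 348 + 539 = 887
Giving 143 / 158 / 1341 / 1461 / 887.
— Period 3 —
Births: 158 × 0.101 = 16
Group 2: 143 × 0.952 = 136
Group 3: 158 × 0.946 = 149
Group 4: 1341 × 0.942 = 1263
Group 5: 1461 × 0.923 + 887 × 0.341 = 1349 + 302 = 1651
Giving 16 / 136 / 149 / 1263 / 1651.
— Period 4 —
Births: 136 × 0.101 = 14
Group 2: 16 × 0.952 = 15
Group 3: 136 × 0.946 = 129
Group 4: 149 × 0.942 = 140
Group 5: 1263 × 0.923 + 1651 × 0.341 = 1166 + 563 = 1729
Giving 14 / 15 / 129 / 140 / 1729.
Total after period 4: 14 + 15 + 129 + 140 + 1729 = 2027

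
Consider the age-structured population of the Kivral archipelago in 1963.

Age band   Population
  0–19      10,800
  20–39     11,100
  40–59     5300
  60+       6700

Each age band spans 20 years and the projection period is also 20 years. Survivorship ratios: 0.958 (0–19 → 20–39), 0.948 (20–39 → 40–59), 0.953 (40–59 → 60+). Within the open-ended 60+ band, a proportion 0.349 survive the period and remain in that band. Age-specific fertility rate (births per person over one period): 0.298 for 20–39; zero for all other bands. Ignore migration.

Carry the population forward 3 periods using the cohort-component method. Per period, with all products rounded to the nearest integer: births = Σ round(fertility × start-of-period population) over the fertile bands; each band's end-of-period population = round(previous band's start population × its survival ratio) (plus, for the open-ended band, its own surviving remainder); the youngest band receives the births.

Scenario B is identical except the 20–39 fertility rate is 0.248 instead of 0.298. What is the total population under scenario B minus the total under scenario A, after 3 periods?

-1290

Numbering the groups 1..4 from youngest to oldest:
Period 1:
Births: 11100 × 0.298 = 3308
Group 2: 10800 × 0.958 = 10346
Group 3: 11100 × 0.948 = 10523
Group 4: 5300 × 0.953 + 6700 × 0.349 = 5051 + 2338 = 7389
Population now: 0–19=3308, 20–39=10346, 40–59=10523, 60+=7389
Period 2:
Births: 10346 × 0.298 = 3083
Group 2: 3308 × 0.958 = 3169
Group 3: 10346 × 0.948 = 9808
Group 4: 10523 × 0.953 + 7389 × 0.349 = 10028 + 2579 = 12607
Population now: 0–19=3083, 20–39=3169, 40–59=9808, 60+=12607
Period 3:
Births: 3169 × 0.298 = 944
Group 2: 3083 × 0.958 = 2954
Group 3: 3169 × 0.948 = 3004
Group 4: 9808 × 0.953 + 12607 × 0.349 = 9347 + 4400 = 13747
Population now: 0–19=944, 20–39=2954, 40–59=3004, 60+=13747
Scenario A total after 3 periods: 20649
Scenario B projection —
Period 1:
Births: 11100 × 0.248 = 2753
Group 2: 10800 × 0.958 = 10346
Group 3: 11100 × 0.948 = 10523
Group 4: 5300 × 0.953 + 6700 × 0.349 = 5051 + 2338 = 7389
Population now: 0–19=2753, 20–39=10346, 40–59=10523, 60+=7389
Period 2:
Births: 10346 × 0.248 = 2566
Group 2: 2753 × 0.958 = 2637
Group 3: 10346 × 0.948 = 9808
Group 4: 10523 × 0.953 + 7389 × 0.349 = 10028 + 2579 = 12607
Population now: 0–19=2566, 20–39=2637, 40–59=9808, 60+=12607
Period 3:
Births: 2637 × 0.248 = 654
Group 2: 2566 × 0.958 = 2458
Group 3: 2637 × 0.948 = 2500
Group 4: 9808 × 0.953 + 12607 × 0.349 = 9347 + 4400 = 13747
Population now: 0–19=654, 20–39=2458, 40–59=2500, 60+=13747
Scenario B total after 3 periods: 19359
Difference B − A = 19359 − 20649 = -1290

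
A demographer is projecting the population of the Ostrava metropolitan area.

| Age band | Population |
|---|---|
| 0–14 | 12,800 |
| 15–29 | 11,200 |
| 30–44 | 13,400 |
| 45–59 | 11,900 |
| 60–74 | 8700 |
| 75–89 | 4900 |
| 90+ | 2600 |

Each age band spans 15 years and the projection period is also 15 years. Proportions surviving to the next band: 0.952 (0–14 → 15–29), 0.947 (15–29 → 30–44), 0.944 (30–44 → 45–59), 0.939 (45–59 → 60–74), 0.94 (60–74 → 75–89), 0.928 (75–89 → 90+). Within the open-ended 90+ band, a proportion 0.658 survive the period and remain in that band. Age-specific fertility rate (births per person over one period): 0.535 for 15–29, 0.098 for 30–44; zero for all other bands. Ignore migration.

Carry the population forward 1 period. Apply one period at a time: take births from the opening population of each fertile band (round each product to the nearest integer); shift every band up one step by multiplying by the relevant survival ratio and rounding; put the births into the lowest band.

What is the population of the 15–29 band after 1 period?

— Period 1 —
Births: 11200 * 0.535 = 5992 ; 13400 * 0.098 = 1313 → total 7305
15–29: 12800 * 0.952 = 12186
30–44: 11200 * 0.947 = 10606
45–59: 13400 * 0.944 = 12650
60–74: 11900 * 0.939 = 11174
75–89: 8700 * 0.94 = 8178
90+: 4900 * 0.928 + 2600 * 0.658 = 4547 + 1711 = 6258
Giving 7305 / 12186 / 10606 / 12650 / 11174 / 8178 / 6258.

12186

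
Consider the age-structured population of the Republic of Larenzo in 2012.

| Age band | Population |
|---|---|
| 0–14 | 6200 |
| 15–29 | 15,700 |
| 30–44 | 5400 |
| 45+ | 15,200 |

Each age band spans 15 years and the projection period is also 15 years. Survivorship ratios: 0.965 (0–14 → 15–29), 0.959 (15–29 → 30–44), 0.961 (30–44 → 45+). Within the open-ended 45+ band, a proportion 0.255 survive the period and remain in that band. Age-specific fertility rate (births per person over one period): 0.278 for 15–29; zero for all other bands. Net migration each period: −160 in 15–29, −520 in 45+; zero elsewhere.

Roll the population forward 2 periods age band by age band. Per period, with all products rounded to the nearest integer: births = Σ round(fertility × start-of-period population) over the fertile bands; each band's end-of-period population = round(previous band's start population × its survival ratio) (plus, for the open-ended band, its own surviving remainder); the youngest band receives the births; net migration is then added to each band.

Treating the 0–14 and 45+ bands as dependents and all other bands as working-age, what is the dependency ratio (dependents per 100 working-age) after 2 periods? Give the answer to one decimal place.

184.2

After projecting period 1:
Births: 15700 × 0.278 = 4365
15–29: 6200 × 0.965 = 5983
30–44: 15700 × 0.959 = 15056
45+: 5400 × 0.961 + 15200 × 0.255 = 5189 + 3876 = 9065
Net migration: 15–29 − 160 → 5823; 45+ − 520 → 8545
→ [4365, 5823, 15056, 8545]
After projecting period 2:
Births: 5823 × 0.278 = 1619
15–29: 4365 × 0.965 = 4212
30–44: 5823 × 0.959 = 5584
45+: 15056 × 0.961 + 8545 × 0.255 = 14469 + 2179 = 16648
Net migration: 15–29 − 160 → 4052; 45+ − 520 → 16128
→ [1619, 4052, 5584, 16128]
Dependents (band 0–14 + band 45+) = 1619 + 16128 = 17747; working-age = 9636; ratio = 17747/9636 × 100 = 184.2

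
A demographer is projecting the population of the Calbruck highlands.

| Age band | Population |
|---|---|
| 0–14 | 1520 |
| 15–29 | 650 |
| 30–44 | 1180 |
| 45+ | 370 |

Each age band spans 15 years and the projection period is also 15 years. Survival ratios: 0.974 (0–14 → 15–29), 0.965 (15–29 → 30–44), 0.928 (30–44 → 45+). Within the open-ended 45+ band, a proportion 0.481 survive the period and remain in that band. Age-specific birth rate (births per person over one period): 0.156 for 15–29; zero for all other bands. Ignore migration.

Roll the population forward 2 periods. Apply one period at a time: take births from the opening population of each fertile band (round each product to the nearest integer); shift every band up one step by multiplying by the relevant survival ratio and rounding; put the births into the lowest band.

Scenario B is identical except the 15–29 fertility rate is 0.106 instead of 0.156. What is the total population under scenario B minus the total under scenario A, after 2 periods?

-105

[period 1]
Births: 650 × 0.156 = 101
15–29: 1520 × 0.974 = 1480
30–44: 650 × 0.965 = 627
45+: 1180 × 0.928 + 370 × 0.481 = 1095 + 178 = 1273
Population now: 0–14=101, 15–29=1480, 30–44=627, 45+=1273
[period 2]
Births: 1480 × 0.156 = 231
15–29: 101 × 0.974 = 98
30–44: 1480 × 0.965 = 1428
45+: 627 × 0.928 + 1273 × 0.481 = 582 + 612 = 1194
Population now: 0–14=231, 15–29=98, 30–44=1428, 45+=1194
Scenario A total after 2 periods: 2951
Scenario B projection —
[period 1]
Births: 650 × 0.106 = 69
15–29: 1520 × 0.974 = 1480
30–44: 650 × 0.965 = 627
45+: 1180 × 0.928 + 370 × 0.481 = 1095 + 178 = 1273
Population now: 0–14=69, 15–29=1480, 30–44=627, 45+=1273
[period 2]
Births: 1480 × 0.106 = 157
15–29: 69 × 0.974 = 67
30–44: 1480 × 0.965 = 1428
45+: 627 × 0.928 + 1273 × 0.481 = 582 + 612 = 1194
Population now: 0–14=157, 15–29=67, 30–44=1428, 45+=1194
Scenario B total after 2 periods: 2846
Difference B − A = 2846 − 2951 = -105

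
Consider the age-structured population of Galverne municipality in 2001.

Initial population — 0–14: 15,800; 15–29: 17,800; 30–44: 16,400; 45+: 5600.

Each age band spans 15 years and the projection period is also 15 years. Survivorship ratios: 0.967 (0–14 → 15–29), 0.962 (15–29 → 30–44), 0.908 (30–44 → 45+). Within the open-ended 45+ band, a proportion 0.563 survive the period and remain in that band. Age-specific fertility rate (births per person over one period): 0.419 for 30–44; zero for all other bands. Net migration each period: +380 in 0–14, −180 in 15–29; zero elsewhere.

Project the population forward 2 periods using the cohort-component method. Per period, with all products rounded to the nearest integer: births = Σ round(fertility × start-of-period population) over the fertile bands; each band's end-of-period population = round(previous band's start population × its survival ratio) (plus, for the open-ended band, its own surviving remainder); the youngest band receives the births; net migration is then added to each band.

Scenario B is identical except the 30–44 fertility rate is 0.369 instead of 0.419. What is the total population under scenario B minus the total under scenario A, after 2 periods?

Period 1.
Births: 16400 × 0.419 = 6872
15–29: 15800 × 0.967 = 15279
30–44: 17800 × 0.962 = 17124
45+: 16400 × 0.908 + 5600 × 0.563 = 14891 + 3153 = 18044
Net migration: 0–14 + 380 → 7252; 15–29 − 180 → 15099
Giving 7252 / 15099 / 17124 / 18044.
Period 2.
Births: 17124 × 0.419 = 7175
15–29: 7252 × 0.967 = 7013
30–44: 15099 × 0.962 = 14525
45+: 17124 × 0.908 + 18044 × 0.563 = 15549 + 10159 = 25708
Net migration: 0–14 + 380 → 7555; 15–29 − 180 → 6833
Giving 7555 / 6833 / 14525 / 25708.
Scenario A total after 2 periods: 54621
Scenario B projection —
Period 1.
Births: 16400 × 0.369 = 6052
15–29: 15800 × 0.967 = 15279
30–44: 17800 × 0.962 = 17124
45+: 16400 × 0.908 + 5600 × 0.563 = 14891 + 3153 = 18044
Net migration: 0–14 + 380 → 6432; 15–29 − 180 → 15099
Giving 6432 / 15099 / 17124 / 18044.
Period 2.
Births: 17124 × 0.369 = 6319
15–29: 6432 × 0.967 = 6220
30–44: 15099 × 0.962 = 14525
45+: 17124 × 0.908 + 18044 × 0.563 = 15549 + 10159 = 25708
Net migration: 0–14 + 380 → 6699; 15–29 − 180 → 6040
Giving 6699 / 6040 / 14525 / 25708.
Scenario B total after 2 periods: 52972
Difference B − A = 52972 − 54621 = -1649

-1649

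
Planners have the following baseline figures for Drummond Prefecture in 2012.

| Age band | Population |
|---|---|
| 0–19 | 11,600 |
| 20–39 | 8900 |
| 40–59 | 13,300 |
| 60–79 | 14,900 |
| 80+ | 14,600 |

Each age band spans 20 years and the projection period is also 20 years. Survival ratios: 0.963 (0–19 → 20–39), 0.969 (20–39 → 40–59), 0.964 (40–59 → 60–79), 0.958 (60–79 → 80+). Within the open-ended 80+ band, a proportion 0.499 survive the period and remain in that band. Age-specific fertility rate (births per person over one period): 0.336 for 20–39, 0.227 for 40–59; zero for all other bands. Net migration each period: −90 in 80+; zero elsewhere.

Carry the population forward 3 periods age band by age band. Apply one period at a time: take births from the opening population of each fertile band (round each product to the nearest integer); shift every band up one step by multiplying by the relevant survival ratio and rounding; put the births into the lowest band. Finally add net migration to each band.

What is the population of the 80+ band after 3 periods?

— Period 1 —
Births: 8900 * 0.336 = 2990 ; 13300 * 0.227 = 3019 → total 6009
20–39: 11600 * 0.963 = 11171
40–59: 8900 * 0.969 = 8624
60–79: 13300 * 0.964 = 12821
80+: 14900 * 0.958 + 14600 * 0.499 = 14274 + 7285 = 21559
Net migration: 80+ − 90 → 21469
Population now: 0–19=6009, 20–39=11171, 40–59=8624, 60–79=12821, 80+=21469
— Period 2 —
Births: 11171 * 0.336 = 3753 ; 8624 * 0.227 = 1958 → total 5711
20–39: 6009 * 0.963 = 5787
40–59: 11171 * 0.969 = 10825
60–79: 8624 * 0.964 = 8314
80+: 12821 * 0.958 + 21469 * 0.499 = 12283 + 10713 = 22996
Net migration: 80+ − 90 → 22906
Population now: 0–19=5711, 20–39=5787, 40–59=10825, 60–79=8314, 80+=22906
— Period 3 —
Births: 5787 * 0.336 = 1944 ; 10825 * 0.227 = 2457 → total 4401
20–39: 5711 * 0.963 = 5500
40–59: 5787 * 0.969 = 5608
60–79: 10825 * 0.964 = 10435
80+: 8314 * 0.958 + 22906 * 0.499 = 7965 + 11430 = 19395
Net migration: 80+ − 90 → 19305
Population now: 0–19=4401, 20–39=5500, 40–59=5608, 60–79=10435, 80+=19305

19305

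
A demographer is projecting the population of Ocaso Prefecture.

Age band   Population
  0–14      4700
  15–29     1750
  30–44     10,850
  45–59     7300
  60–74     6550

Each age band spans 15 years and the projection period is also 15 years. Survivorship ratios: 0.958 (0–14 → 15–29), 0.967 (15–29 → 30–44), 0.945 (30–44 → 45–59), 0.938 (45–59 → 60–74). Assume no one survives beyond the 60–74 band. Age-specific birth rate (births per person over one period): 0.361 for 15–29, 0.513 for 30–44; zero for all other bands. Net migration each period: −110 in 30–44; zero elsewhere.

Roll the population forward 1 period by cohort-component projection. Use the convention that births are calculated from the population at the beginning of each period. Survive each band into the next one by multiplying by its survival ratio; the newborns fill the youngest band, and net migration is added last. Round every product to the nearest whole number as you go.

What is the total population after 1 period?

(Bands numbered youngest = 1 to oldest = 5.)
Period 1.
Births: 1750 × 0.361 = 632  |  10850 × 0.513 = 5566 → 6198
Band 2: 4700 × 0.958 = 4503
Band 3: 1750 × 0.967 = 1692
Band 4: 10850 × 0.945 = 10253
Band 5: 7300 × 0.938 = 6847
Net migration: Band 3 − 110 → 1582
End of period: [6198, 4503, 1582, 10253, 6847]
Total after period 1: 6198 + 4503 + 1582 + 10253 + 6847 = 29383

29383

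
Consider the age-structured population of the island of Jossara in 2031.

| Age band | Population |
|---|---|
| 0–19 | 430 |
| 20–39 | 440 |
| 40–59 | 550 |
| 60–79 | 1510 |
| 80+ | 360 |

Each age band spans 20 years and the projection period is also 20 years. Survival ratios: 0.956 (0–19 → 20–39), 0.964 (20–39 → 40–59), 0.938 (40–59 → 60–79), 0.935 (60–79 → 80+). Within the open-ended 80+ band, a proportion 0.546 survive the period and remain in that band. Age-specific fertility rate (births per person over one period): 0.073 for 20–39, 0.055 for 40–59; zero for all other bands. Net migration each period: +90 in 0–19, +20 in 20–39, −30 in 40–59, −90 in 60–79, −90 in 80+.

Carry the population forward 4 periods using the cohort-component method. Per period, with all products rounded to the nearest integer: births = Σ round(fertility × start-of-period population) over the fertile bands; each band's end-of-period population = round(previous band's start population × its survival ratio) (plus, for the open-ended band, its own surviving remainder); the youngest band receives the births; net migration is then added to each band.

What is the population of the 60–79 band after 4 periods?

31

After projecting period 1:
Births: 440 * 0.073 = 32 ; 550 * 0.055 = 30 — total 62
20–39: 430 * 0.956 = 411
40–59: 440 * 0.964 = 424
60–79: 550 * 0.938 = 516
80+: 1510 * 0.935 + 360 * 0.546 = 1412 + 197 = 1609
Net migration: 0–19 + 90 → 152; 20–39 + 20 → 431; 40–59 − 30 → 394; 60–79 − 90 → 426; 80+ − 90 → 1519
→ [152, 431, 394, 426, 1519]
After projecting period 2:
Births: 431 * 0.073 = 31 ; 394 * 0.055 = 22 — total 53
20–39: 152 * 0.956 = 145
40–59: 431 * 0.964 = 415
60–79: 394 * 0.938 = 370
80+: 426 * 0.935 + 1519 * 0.546 = 398 + 829 = 1227
Net migration: 0–19 + 90 → 143; 20–39 + 20 → 165; 40–59 − 30 → 385; 60–79 − 90 → 280; 80+ − 90 → 1137
→ [143, 165, 385, 280, 1137]
After projecting period 3:
Births: 165 * 0.073 = 12 ; 385 * 0.055 = 21 — total 33
20–39: 143 * 0.956 = 137
40–59: 165 * 0.964 = 159
60–79: 385 * 0.938 = 361
80+: 280 * 0.935 + 1137 * 0.546 = 262 + 621 = 883
Net migration: 0–19 + 90 → 123; 20–39 + 20 → 157; 40–59 − 30 → 129; 60–79 − 90 → 271; 80+ − 90 → 793
→ [123, 157, 129, 271, 793]
After projecting period 4:
Births: 157 * 0.073 = 11 ; 129 * 0.055 = 7 — total 18
20–39: 123 * 0.956 = 118
40–59: 157 * 0.964 = 151
60–79: 129 * 0.938 = 121
80+: 271 * 0.935 + 793 * 0.546 = 253 + 433 = 686
Net migration: 0–19 + 90 → 108; 20–39 + 20 → 138; 40–59 − 30 → 121; 60–79 − 90 → 31; 80+ − 90 → 596
→ [108, 138, 121, 31, 596]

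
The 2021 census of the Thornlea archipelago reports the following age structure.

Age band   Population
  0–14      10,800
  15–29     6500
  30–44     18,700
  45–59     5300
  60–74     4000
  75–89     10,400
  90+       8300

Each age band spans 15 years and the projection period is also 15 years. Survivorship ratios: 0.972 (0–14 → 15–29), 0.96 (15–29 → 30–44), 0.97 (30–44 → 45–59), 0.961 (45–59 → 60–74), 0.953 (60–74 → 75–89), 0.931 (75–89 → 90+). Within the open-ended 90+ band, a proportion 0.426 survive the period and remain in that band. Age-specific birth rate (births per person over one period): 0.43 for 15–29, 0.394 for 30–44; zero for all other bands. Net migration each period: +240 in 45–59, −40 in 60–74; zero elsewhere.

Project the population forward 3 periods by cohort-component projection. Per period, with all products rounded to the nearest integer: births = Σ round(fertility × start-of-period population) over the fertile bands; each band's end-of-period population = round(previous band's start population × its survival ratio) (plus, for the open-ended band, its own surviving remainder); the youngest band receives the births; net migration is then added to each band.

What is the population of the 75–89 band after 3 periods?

16794

Let band 1 be 0–14 through band 7 = 90+.
[period 1]
Births: 6500 * 0.43 = 2795  |  18700 * 0.394 = 7368 — total 10163
Band 2: 10800 * 0.972 = 10498
Band 3: 6500 * 0.96 = 6240
Band 4: 18700 * 0.97 = 18139
Band 5: 5300 * 0.961 = 5093
Band 6: 4000 * 0.953 = 3812
Band 7: 10400 * 0.931 + 8300 * 0.426 = 9682 + 3536 = 13218
Net migration: Band 4 + 240 → 18379; Band 5 − 40 → 5053
Giving 10163 / 10498 / 6240 / 18379 / 5053 / 3812 / 13218.
[period 2]
Births: 10498 * 0.43 = 4514  |  6240 * 0.394 = 2459 — total 6973
Band 2: 10163 * 0.972 = 9878
Band 3: 10498 * 0.96 = 10078
Band 4: 6240 * 0.97 = 6053
Band 5: 18379 * 0.961 = 17662
Band 6: 5053 * 0.953 = 4816
Band 7: 3812 * 0.931 + 13218 * 0.426 = 3549 + 5631 = 9180
Net migration: Band 4 + 240 → 6293; Band 5 − 40 → 17622
Giving 6973 / 9878 / 10078 / 6293 / 17622 / 4816 / 9180.
[period 3]
Births: 9878 * 0.43 = 4248  |  10078 * 0.394 = 3971 — total 8219
Band 2: 6973 * 0.972 = 6778
Band 3: 9878 * 0.96 = 9483
Band 4: 10078 * 0.97 = 9776
Band 5: 6293 * 0.961 = 6048
Band 6: 17622 * 0.953 = 16794
Band 7: 4816 * 0.931 + 9180 * 0.426 = 4484 + 3911 = 8395
Net migration: Band 4 + 240 → 10016; Band 5 − 40 → 6008
Giving 8219 / 6778 / 9483 / 10016 / 6008 / 16794 / 8395.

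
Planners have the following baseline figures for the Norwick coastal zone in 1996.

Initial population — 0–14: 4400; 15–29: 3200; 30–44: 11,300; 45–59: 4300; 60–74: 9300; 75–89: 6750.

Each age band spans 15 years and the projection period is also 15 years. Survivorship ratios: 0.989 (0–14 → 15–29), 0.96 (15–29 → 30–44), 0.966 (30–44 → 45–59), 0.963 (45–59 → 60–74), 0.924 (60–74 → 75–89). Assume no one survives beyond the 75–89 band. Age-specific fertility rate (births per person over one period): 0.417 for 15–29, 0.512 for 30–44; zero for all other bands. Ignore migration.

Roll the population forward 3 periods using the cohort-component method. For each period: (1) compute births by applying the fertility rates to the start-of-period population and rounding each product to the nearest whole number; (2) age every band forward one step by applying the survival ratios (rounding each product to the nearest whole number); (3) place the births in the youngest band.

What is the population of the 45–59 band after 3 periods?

Let group 1 be 0–14 through group 6 = 75–89.
Period 1:
Births: 3200 * 0.417 = 1334  |  11300 * 0.512 = 5786 → total 7120
Group 2: 4400 * 0.989 = 4352
Group 3: 3200 * 0.96 = 3072
Group 4: 11300 * 0.966 = 10916
Group 5: 4300 * 0.963 = 4141
Group 6: 9300 * 0.924 = 8593
End of period: [7120, 4352, 3072, 10916, 4141, 8593]
Period 2:
Births: 4352 * 0.417 = 1815  |  3072 * 0.512 = 1573 → total 3388
Group 2: 7120 * 0.989 = 7042
Group 3: 4352 * 0.96 = 4178
Group 4: 3072 * 0.966 = 2968
Group 5: 10916 * 0.963 = 10512
Group 6: 4141 * 0.924 = 3826
End of period: [3388, 7042, 4178, 2968, 10512, 3826]
Period 3:
Births: 7042 * 0.417 = 2937  |  4178 * 0.512 = 2139 → total 5076
Group 2: 3388 * 0.989 = 3351
Group 3: 7042 * 0.96 = 6760
Group 4: 4178 * 0.966 = 4036
Group 5: 2968 * 0.963 = 2858
Group 6: 10512 * 0.924 = 9713
End of period: [5076, 3351, 6760, 4036, 2858, 9713]

4036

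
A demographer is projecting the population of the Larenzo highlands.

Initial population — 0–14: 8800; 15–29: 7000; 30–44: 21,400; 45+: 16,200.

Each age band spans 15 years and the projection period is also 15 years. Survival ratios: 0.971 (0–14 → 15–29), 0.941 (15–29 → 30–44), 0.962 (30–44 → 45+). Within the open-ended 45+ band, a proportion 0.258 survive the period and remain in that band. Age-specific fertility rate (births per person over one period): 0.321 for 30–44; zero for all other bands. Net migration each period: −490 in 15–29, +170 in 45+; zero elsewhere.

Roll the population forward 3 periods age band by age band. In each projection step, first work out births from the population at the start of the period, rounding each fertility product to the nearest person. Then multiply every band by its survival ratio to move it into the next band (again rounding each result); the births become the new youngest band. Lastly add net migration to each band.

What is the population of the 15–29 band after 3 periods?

1563

After projecting period 1:
Births: 21400 * 0.321 = 6869
15–29: 8800 * 0.971 = 8545
30–44: 7000 * 0.941 = 6587
45+: 21400 * 0.962 + 16200 * 0.258 = 20587 + 4180 = 24767
Net migration: 15–29 − 490 → 8055; 45+ + 170 → 24937
→ [6869, 8055, 6587, 24937]
After projecting period 2:
Births: 6587 * 0.321 = 2114
15–29: 6869 * 0.971 = 6670
30–44: 8055 * 0.941 = 7580
45+: 6587 * 0.962 + 24937 * 0.258 = 6337 + 6434 = 12771
Net migration: 15–29 − 490 → 6180; 45+ + 170 → 12941
→ [2114, 6180, 7580, 12941]
After projecting period 3:
Births: 7580 * 0.321 = 2433
15–29: 2114 * 0.971 = 2053
30–44: 6180 * 0.941 = 5815
45+: 7580 * 0.962 + 12941 * 0.258 = 7292 + 3339 = 10631
Net migration: 15–29 − 490 → 1563; 45+ + 170 → 10801
→ [2433, 1563, 5815, 10801]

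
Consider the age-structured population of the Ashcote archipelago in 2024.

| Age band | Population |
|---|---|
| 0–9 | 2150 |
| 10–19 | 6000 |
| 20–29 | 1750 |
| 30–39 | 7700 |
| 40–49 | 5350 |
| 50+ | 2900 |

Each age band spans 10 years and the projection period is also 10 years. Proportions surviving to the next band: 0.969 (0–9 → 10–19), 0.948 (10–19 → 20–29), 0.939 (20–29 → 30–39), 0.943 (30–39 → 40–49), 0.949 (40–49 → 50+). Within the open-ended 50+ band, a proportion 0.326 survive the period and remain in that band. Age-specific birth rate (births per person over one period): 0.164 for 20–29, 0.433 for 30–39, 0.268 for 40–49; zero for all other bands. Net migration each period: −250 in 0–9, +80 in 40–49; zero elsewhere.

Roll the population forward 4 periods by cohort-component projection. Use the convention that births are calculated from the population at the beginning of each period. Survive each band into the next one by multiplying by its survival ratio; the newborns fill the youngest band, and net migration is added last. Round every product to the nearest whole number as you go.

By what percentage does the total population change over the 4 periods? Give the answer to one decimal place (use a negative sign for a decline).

-19.7

After projecting period 1:
Births: 1750 × 0.164 = 287, 7700 × 0.433 = 3334, 5350 × 0.268 = 1434 → 5055
10–19: 2150 × 0.969 = 2083
20–29: 6000 × 0.948 = 5688
30–39: 1750 × 0.939 = 1643
40–49: 7700 × 0.943 = 7261
50+: 5350 × 0.949 + 2900 × 0.326 = 5077 + 945 = 6022
Net migration: 0–9 − 250 → 4805; 40–49 + 80 → 7341
Giving 4805 / 2083 / 5688 / 1643 / 7341 / 6022.
After projecting period 2:
Births: 5688 × 0.164 = 933, 1643 × 0.433 = 711, 7341 × 0.268 = 1967 → 3611
10–19: 4805 × 0.969 = 4656
20–29: 2083 × 0.948 = 1975
30–39: 5688 × 0.939 = 5341
40–49: 1643 × 0.943 = 1549
50+: 7341 × 0.949 + 6022 × 0.326 = 6967 + 1963 = 8930
Net migration: 0–9 − 250 → 3361; 40–49 + 80 → 1629
Giving 3361 / 4656 / 1975 / 5341 / 1629 / 8930.
After projecting period 3:
Births: 1975 × 0.164 = 324, 5341 × 0.433 = 2313, 1629 × 0.268 = 437 → 3074
10–19: 3361 × 0.969 = 3257
20–29: 4656 × 0.948 = 4414
30–39: 1975 × 0.939 = 1855
40–49: 5341 × 0.943 = 5037
50+: 1629 × 0.949 + 8930 × 0.326 = 1546 + 2911 = 4457
Net migration: 0–9 − 250 → 2824; 40–49 + 80 → 5117
Giving 2824 / 3257 / 4414 / 1855 / 5117 / 4457.
After projecting period 4:
Births: 4414 × 0.164 = 724, 1855 × 0.433 = 803, 5117 × 0.268 = 1371 → 2898
10–19: 2824 × 0.969 = 2736
20–29: 3257 × 0.948 = 3088
30–39: 4414 × 0.939 = 4145
40–49: 1855 × 0.943 = 1749
50+: 5117 × 0.949 + 4457 × 0.326 = 4856 + 1453 = 6309
Net migration: 0–9 − 250 → 2648; 40–49 + 80 → 1829
Giving 2648 / 2736 / 3088 / 4145 / 1829 / 6309.
Total: 25850 → 20755; change = -5095; percentage change = -19.7%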